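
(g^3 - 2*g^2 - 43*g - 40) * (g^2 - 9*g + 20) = g^5 - 11*g^4 - 5*g^3 + 307*g^2 - 500*g - 800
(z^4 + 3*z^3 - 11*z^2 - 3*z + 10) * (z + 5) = z^5 + 8*z^4 + 4*z^3 - 58*z^2 - 5*z + 50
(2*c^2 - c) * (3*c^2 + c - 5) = 6*c^4 - c^3 - 11*c^2 + 5*c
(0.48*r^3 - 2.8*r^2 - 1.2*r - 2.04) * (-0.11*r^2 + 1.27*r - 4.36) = -0.0528*r^5 + 0.9176*r^4 - 5.5168*r^3 + 10.9084*r^2 + 2.6412*r + 8.8944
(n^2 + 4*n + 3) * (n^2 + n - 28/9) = n^4 + 5*n^3 + 35*n^2/9 - 85*n/9 - 28/3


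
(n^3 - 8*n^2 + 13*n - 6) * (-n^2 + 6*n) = -n^5 + 14*n^4 - 61*n^3 + 84*n^2 - 36*n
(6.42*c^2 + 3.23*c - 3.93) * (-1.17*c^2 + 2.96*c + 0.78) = -7.5114*c^4 + 15.2241*c^3 + 19.1665*c^2 - 9.1134*c - 3.0654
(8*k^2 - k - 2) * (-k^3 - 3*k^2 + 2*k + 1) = -8*k^5 - 23*k^4 + 21*k^3 + 12*k^2 - 5*k - 2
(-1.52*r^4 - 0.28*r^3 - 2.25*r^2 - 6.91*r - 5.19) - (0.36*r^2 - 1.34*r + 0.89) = -1.52*r^4 - 0.28*r^3 - 2.61*r^2 - 5.57*r - 6.08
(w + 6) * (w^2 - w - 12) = w^3 + 5*w^2 - 18*w - 72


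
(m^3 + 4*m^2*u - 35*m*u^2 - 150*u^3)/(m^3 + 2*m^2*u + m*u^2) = (m^3 + 4*m^2*u - 35*m*u^2 - 150*u^3)/(m*(m^2 + 2*m*u + u^2))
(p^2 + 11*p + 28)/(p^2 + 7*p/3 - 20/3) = 3*(p + 7)/(3*p - 5)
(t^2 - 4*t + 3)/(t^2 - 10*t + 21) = (t - 1)/(t - 7)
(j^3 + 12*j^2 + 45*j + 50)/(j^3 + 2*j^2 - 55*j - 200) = (j + 2)/(j - 8)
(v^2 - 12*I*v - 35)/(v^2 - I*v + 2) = (v^2 - 12*I*v - 35)/(v^2 - I*v + 2)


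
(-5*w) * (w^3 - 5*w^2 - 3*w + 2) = -5*w^4 + 25*w^3 + 15*w^2 - 10*w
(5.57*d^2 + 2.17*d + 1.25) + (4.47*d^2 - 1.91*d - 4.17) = 10.04*d^2 + 0.26*d - 2.92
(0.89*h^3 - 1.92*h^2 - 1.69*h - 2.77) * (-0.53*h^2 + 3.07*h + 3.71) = -0.4717*h^5 + 3.7499*h^4 - 1.6968*h^3 - 10.8434*h^2 - 14.7738*h - 10.2767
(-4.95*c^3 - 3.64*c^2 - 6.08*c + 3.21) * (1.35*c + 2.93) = -6.6825*c^4 - 19.4175*c^3 - 18.8732*c^2 - 13.4809*c + 9.4053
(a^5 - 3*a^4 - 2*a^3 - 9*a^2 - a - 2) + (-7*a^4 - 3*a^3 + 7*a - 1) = a^5 - 10*a^4 - 5*a^3 - 9*a^2 + 6*a - 3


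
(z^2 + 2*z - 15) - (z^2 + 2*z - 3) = -12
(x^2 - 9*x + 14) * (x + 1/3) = x^3 - 26*x^2/3 + 11*x + 14/3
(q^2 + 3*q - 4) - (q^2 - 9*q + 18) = 12*q - 22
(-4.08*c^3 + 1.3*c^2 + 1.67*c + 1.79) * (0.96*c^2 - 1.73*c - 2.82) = -3.9168*c^5 + 8.3064*c^4 + 10.8598*c^3 - 4.8367*c^2 - 7.8061*c - 5.0478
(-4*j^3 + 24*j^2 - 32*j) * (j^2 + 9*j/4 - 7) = -4*j^5 + 15*j^4 + 50*j^3 - 240*j^2 + 224*j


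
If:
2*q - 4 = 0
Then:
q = 2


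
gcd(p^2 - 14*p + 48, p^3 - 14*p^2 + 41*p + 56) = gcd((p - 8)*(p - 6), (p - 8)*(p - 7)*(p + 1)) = p - 8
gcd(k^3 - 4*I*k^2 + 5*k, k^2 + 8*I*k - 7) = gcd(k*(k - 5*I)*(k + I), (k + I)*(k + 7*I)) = k + I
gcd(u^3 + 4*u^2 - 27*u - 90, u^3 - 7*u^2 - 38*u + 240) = u^2 + u - 30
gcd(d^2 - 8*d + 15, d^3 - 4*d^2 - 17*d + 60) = d^2 - 8*d + 15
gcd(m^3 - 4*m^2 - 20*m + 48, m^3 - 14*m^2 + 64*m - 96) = m - 6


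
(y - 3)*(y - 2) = y^2 - 5*y + 6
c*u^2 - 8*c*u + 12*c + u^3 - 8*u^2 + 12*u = (c + u)*(u - 6)*(u - 2)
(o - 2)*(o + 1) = o^2 - o - 2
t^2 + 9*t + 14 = (t + 2)*(t + 7)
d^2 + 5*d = d*(d + 5)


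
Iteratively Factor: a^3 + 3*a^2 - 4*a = (a)*(a^2 + 3*a - 4) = a*(a + 4)*(a - 1)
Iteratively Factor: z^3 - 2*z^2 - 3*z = (z)*(z^2 - 2*z - 3) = z*(z + 1)*(z - 3)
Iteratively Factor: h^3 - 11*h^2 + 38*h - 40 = (h - 2)*(h^2 - 9*h + 20) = (h - 5)*(h - 2)*(h - 4)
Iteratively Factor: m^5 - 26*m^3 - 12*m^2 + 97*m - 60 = (m + 4)*(m^4 - 4*m^3 - 10*m^2 + 28*m - 15) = (m + 3)*(m + 4)*(m^3 - 7*m^2 + 11*m - 5) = (m - 5)*(m + 3)*(m + 4)*(m^2 - 2*m + 1) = (m - 5)*(m - 1)*(m + 3)*(m + 4)*(m - 1)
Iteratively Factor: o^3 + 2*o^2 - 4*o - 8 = (o + 2)*(o^2 - 4) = (o - 2)*(o + 2)*(o + 2)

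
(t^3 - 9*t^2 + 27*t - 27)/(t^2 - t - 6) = (t^2 - 6*t + 9)/(t + 2)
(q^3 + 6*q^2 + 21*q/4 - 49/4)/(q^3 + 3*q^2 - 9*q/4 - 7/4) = (2*q + 7)/(2*q + 1)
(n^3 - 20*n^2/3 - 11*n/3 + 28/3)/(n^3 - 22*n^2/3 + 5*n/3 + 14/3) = (3*n + 4)/(3*n + 2)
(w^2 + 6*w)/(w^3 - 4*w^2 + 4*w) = (w + 6)/(w^2 - 4*w + 4)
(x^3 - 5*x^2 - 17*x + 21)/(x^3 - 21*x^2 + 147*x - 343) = (x^2 + 2*x - 3)/(x^2 - 14*x + 49)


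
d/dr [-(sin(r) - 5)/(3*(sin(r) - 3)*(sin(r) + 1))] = (sin(r)^2 - 10*sin(r) + 13)*cos(r)/(3*(sin(r) - 3)^2*(sin(r) + 1)^2)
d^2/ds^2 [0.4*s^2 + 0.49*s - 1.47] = 0.800000000000000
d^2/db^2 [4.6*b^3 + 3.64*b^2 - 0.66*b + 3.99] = 27.6*b + 7.28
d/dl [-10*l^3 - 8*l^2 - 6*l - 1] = -30*l^2 - 16*l - 6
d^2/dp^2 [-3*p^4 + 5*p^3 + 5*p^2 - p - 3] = -36*p^2 + 30*p + 10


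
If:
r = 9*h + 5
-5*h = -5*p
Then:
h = r/9 - 5/9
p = r/9 - 5/9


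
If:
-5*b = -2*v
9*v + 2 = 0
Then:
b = -4/45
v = -2/9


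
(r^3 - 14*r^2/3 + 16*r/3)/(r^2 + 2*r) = (3*r^2 - 14*r + 16)/(3*(r + 2))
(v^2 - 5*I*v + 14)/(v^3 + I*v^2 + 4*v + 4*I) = (v - 7*I)/(v^2 - I*v + 2)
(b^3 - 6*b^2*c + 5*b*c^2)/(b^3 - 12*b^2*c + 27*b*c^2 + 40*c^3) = b*(b - c)/(b^2 - 7*b*c - 8*c^2)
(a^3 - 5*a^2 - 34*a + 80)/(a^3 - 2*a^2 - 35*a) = (a^2 - 10*a + 16)/(a*(a - 7))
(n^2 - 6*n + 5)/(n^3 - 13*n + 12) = (n - 5)/(n^2 + n - 12)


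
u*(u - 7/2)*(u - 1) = u^3 - 9*u^2/2 + 7*u/2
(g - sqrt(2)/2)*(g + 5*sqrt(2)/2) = g^2 + 2*sqrt(2)*g - 5/2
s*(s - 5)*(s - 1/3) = s^3 - 16*s^2/3 + 5*s/3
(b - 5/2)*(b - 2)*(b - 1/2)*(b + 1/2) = b^4 - 9*b^3/2 + 19*b^2/4 + 9*b/8 - 5/4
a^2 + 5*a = a*(a + 5)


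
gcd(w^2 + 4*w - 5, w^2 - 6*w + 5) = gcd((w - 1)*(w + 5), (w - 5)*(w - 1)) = w - 1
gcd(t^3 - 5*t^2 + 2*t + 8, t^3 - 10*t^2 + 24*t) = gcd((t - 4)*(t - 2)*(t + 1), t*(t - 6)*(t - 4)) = t - 4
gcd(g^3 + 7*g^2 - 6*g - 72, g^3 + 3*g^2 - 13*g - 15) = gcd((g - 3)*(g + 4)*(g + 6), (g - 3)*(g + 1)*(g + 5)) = g - 3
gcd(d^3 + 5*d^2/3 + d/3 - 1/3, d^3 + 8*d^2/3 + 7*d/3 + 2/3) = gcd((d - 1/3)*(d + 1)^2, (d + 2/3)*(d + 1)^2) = d^2 + 2*d + 1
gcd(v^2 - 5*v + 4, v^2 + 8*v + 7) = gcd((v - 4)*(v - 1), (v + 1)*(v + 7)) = 1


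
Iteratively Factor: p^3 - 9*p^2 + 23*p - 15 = (p - 3)*(p^2 - 6*p + 5) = (p - 3)*(p - 1)*(p - 5)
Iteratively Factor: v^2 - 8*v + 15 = (v - 3)*(v - 5)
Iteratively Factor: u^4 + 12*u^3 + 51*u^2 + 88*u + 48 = (u + 1)*(u^3 + 11*u^2 + 40*u + 48) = (u + 1)*(u + 4)*(u^2 + 7*u + 12) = (u + 1)*(u + 4)^2*(u + 3)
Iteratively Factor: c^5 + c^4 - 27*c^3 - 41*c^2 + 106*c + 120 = (c - 2)*(c^4 + 3*c^3 - 21*c^2 - 83*c - 60) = (c - 5)*(c - 2)*(c^3 + 8*c^2 + 19*c + 12) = (c - 5)*(c - 2)*(c + 3)*(c^2 + 5*c + 4) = (c - 5)*(c - 2)*(c + 1)*(c + 3)*(c + 4)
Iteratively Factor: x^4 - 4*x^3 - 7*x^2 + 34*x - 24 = (x + 3)*(x^3 - 7*x^2 + 14*x - 8) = (x - 4)*(x + 3)*(x^2 - 3*x + 2) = (x - 4)*(x - 2)*(x + 3)*(x - 1)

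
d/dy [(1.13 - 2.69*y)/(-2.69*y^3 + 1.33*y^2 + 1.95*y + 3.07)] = (-14.4722*y^3 + 12.6968*y^2 - 3.0058*y - 10.4618)/(7.2361*y^6 - 7.1554*y^5 - 8.7221*y^4 - 11.3296*y^3 + 11.9687*y^2 + 11.973*y + 9.4249)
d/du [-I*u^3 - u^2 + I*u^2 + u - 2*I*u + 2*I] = -3*I*u^2 - 2*u*(1 - I) + 1 - 2*I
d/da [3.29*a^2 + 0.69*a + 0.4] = 6.58*a + 0.69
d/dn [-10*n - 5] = -10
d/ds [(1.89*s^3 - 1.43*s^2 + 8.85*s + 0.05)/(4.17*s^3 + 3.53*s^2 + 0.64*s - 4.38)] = (12.6348*s^4 - 71.3898*s^3 - 57.6158*s^2 + 12.1738*s - 38.795)/(17.3889*s^6 + 29.4402*s^5 + 17.7985*s^4 - 32.0108*s^3 - 30.5132*s^2 - 5.6064*s + 19.1844)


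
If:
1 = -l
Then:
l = -1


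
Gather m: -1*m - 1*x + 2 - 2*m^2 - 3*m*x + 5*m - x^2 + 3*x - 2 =-2*m^2 + m*(4 - 3*x) - x^2 + 2*x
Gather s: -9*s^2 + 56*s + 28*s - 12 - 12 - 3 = -9*s^2 + 84*s - 27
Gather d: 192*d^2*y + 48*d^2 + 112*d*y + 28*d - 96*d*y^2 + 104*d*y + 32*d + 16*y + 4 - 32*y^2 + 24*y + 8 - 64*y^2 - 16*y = d^2*(192*y + 48) + d*(-96*y^2 + 216*y + 60) - 96*y^2 + 24*y + 12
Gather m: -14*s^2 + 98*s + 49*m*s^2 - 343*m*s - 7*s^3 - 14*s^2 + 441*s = m*(49*s^2 - 343*s) - 7*s^3 - 28*s^2 + 539*s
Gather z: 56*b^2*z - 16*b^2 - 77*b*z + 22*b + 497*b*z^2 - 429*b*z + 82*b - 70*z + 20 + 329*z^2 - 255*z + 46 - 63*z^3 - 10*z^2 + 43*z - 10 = -16*b^2 + 104*b - 63*z^3 + z^2*(497*b + 319) + z*(56*b^2 - 506*b - 282) + 56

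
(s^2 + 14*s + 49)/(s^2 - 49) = (s + 7)/(s - 7)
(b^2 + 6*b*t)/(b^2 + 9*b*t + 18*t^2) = b/(b + 3*t)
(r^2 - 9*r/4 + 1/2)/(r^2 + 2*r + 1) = (4*r^2 - 9*r + 2)/(4*(r^2 + 2*r + 1))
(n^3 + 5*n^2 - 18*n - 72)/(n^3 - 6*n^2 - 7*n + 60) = (n + 6)/(n - 5)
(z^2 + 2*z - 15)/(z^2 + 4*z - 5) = (z - 3)/(z - 1)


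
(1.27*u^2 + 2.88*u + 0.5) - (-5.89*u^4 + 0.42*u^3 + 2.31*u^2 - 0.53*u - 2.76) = 5.89*u^4 - 0.42*u^3 - 1.04*u^2 + 3.41*u + 3.26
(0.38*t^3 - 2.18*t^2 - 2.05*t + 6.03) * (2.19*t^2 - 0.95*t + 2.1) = 0.8322*t^5 - 5.1352*t^4 - 1.6205*t^3 + 10.5752*t^2 - 10.0335*t + 12.663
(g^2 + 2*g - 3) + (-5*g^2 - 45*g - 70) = -4*g^2 - 43*g - 73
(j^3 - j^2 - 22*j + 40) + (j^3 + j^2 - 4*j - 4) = 2*j^3 - 26*j + 36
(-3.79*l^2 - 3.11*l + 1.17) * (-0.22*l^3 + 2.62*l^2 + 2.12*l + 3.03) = 0.8338*l^5 - 9.2456*l^4 - 16.4404*l^3 - 15.0115*l^2 - 6.9429*l + 3.5451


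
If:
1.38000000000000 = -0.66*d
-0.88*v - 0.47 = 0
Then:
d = -2.09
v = -0.53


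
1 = 1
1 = 1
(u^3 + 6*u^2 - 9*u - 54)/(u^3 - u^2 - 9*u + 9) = (u + 6)/(u - 1)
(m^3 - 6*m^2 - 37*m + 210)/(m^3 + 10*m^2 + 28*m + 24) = (m^2 - 12*m + 35)/(m^2 + 4*m + 4)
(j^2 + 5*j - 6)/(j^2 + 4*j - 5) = (j + 6)/(j + 5)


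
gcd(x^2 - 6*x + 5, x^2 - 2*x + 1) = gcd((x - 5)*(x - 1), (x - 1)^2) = x - 1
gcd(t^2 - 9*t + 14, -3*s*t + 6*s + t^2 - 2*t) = t - 2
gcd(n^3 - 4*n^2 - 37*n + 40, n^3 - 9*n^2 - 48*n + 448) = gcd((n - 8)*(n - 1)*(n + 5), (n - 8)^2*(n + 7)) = n - 8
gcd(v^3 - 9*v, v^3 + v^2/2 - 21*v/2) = v^2 - 3*v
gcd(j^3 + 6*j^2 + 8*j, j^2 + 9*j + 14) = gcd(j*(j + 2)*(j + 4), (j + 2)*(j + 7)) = j + 2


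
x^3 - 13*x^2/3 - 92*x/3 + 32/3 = (x - 8)*(x - 1/3)*(x + 4)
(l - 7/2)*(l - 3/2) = l^2 - 5*l + 21/4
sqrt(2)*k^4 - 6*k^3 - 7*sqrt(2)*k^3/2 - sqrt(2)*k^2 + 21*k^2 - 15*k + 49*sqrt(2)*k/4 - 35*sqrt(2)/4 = (k - 5/2)*(k - 1)*(k - 7*sqrt(2)/2)*(sqrt(2)*k + 1)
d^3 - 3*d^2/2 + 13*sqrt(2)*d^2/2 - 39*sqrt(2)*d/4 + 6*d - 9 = (d - 3/2)*(d + sqrt(2)/2)*(d + 6*sqrt(2))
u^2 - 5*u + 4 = (u - 4)*(u - 1)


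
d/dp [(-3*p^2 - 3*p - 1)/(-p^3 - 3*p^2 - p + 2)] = (-3*p^4 - 6*p^3 - 9*p^2 - 18*p - 7)/(p^6 + 6*p^5 + 11*p^4 + 2*p^3 - 11*p^2 - 4*p + 4)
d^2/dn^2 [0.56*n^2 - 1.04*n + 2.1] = 1.12000000000000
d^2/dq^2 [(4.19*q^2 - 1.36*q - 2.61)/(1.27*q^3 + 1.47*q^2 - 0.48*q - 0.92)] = (13.516102*q^6 - 13.161264*q^5 - 50.424588*q^4 - 11.0462319999999*q^3 - 9.36230999999999*q^2 - 18.283032*q + 0.0317680000000025)/(2.048383*q^9 + 7.112889*q^8 + 5.910453*q^7 - 6.651753*q^6 - 12.53916*q^5 - 1.583028*q^4 + 7.009104*q^3 + 3.09672*q^2 - 1.218816*q - 0.778688)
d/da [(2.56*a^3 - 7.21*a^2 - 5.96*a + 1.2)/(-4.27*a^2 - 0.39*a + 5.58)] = (-10.9312*a^4 - 1.9968*a^3 + 20.2171*a^2 - 70.2156*a - 32.7888)/(18.2329*a^4 + 3.3306*a^3 - 47.5011*a^2 - 4.3524*a + 31.1364)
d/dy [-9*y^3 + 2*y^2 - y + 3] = -27*y^2 + 4*y - 1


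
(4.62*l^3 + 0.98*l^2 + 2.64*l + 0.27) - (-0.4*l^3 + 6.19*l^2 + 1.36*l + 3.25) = 5.02*l^3 - 5.21*l^2 + 1.28*l - 2.98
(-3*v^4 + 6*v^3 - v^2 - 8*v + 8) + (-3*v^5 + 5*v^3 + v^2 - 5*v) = -3*v^5 - 3*v^4 + 11*v^3 - 13*v + 8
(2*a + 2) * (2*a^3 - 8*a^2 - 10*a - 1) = 4*a^4 - 12*a^3 - 36*a^2 - 22*a - 2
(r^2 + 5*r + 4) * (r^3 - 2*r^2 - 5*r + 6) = r^5 + 3*r^4 - 11*r^3 - 27*r^2 + 10*r + 24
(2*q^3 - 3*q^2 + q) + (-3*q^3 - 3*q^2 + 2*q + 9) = -q^3 - 6*q^2 + 3*q + 9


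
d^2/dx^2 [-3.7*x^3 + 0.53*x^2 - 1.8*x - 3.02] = 1.06 - 22.2*x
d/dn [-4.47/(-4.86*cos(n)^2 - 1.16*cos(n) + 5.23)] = (43.4484*cos(n) + 5.1852)*sin(n)/(4.86*cos(n)^2 + 1.16*cos(n) - 5.23)^2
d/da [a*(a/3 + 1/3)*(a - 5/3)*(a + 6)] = 4*a^3/3 + 16*a^2/3 - 34*a/9 - 10/3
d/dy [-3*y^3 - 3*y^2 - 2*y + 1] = -9*y^2 - 6*y - 2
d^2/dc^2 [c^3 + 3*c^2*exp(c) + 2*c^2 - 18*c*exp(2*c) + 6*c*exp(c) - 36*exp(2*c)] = 3*c^2*exp(c) - 72*c*exp(2*c) + 18*c*exp(c) + 6*c - 216*exp(2*c) + 18*exp(c) + 4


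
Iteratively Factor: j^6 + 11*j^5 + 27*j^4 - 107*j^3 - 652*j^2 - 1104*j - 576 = (j + 4)*(j^5 + 7*j^4 - j^3 - 103*j^2 - 240*j - 144) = (j + 3)*(j + 4)*(j^4 + 4*j^3 - 13*j^2 - 64*j - 48) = (j - 4)*(j + 3)*(j + 4)*(j^3 + 8*j^2 + 19*j + 12) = (j - 4)*(j + 3)^2*(j + 4)*(j^2 + 5*j + 4) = (j - 4)*(j + 3)^2*(j + 4)^2*(j + 1)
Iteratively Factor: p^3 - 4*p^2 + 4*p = (p)*(p^2 - 4*p + 4) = p*(p - 2)*(p - 2)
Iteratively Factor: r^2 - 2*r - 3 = (r + 1)*(r - 3)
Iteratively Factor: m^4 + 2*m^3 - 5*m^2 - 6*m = (m + 3)*(m^3 - m^2 - 2*m) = m*(m + 3)*(m^2 - m - 2) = m*(m - 2)*(m + 3)*(m + 1)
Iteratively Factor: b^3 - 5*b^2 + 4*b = (b - 1)*(b^2 - 4*b) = b*(b - 1)*(b - 4)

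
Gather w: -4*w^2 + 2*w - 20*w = -4*w^2 - 18*w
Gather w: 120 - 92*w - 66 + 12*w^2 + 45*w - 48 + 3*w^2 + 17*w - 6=15*w^2 - 30*w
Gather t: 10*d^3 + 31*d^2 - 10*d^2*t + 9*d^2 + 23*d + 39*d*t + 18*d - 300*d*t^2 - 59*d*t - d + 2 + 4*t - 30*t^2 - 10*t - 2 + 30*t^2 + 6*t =10*d^3 + 40*d^2 - 300*d*t^2 + 40*d + t*(-10*d^2 - 20*d)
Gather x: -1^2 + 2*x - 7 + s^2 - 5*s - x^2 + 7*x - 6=s^2 - 5*s - x^2 + 9*x - 14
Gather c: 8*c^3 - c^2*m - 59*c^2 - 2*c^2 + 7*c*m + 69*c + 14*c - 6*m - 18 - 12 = 8*c^3 + c^2*(-m - 61) + c*(7*m + 83) - 6*m - 30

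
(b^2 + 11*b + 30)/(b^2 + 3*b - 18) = (b + 5)/(b - 3)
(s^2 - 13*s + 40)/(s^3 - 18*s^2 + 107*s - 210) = (s - 8)/(s^2 - 13*s + 42)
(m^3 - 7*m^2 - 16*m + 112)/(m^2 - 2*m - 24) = (m^2 - 11*m + 28)/(m - 6)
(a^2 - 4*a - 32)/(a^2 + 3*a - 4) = (a - 8)/(a - 1)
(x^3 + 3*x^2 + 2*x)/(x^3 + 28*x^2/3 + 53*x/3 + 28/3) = 3*x*(x + 2)/(3*x^2 + 25*x + 28)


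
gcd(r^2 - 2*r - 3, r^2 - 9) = r - 3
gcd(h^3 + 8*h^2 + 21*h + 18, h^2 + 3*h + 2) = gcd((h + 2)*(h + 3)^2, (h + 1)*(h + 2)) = h + 2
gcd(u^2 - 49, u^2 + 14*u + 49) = u + 7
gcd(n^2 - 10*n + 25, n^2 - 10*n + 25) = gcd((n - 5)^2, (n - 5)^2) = n^2 - 10*n + 25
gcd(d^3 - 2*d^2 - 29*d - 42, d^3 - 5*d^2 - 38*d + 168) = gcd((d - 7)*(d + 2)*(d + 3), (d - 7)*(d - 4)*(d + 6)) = d - 7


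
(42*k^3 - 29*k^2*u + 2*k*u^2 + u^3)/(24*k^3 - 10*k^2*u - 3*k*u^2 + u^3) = (-21*k^2 + 4*k*u + u^2)/(-12*k^2 - k*u + u^2)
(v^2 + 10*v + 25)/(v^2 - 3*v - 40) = (v + 5)/(v - 8)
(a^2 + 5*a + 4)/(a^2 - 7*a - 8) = (a + 4)/(a - 8)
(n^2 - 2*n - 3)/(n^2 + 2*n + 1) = (n - 3)/(n + 1)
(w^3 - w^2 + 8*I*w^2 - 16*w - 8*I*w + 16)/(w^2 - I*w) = (w^3 + w^2*(-1 + 8*I) - 8*w*(2 + I) + 16)/(w*(w - I))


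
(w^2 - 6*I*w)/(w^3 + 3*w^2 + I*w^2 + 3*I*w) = (w - 6*I)/(w^2 + w*(3 + I) + 3*I)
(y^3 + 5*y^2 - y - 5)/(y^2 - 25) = (y^2 - 1)/(y - 5)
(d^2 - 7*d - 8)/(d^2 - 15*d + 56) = (d + 1)/(d - 7)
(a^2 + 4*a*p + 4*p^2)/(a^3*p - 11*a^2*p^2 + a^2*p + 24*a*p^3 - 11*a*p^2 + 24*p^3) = (a^2 + 4*a*p + 4*p^2)/(p*(a^3 - 11*a^2*p + a^2 + 24*a*p^2 - 11*a*p + 24*p^2))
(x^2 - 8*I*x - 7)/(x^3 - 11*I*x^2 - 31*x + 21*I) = 1/(x - 3*I)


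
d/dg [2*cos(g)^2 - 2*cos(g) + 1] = 2*sin(g) - 2*sin(2*g)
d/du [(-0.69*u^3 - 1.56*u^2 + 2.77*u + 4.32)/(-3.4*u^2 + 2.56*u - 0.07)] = (2.346*u^4 - 3.5328*u^3 + 5.5693*u^2 + 29.5944*u - 11.2531)/(11.56*u^4 - 17.408*u^3 + 7.0296*u^2 - 0.3584*u + 0.0049)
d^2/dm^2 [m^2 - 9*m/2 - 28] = 2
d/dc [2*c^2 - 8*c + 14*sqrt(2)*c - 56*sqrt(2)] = 4*c - 8 + 14*sqrt(2)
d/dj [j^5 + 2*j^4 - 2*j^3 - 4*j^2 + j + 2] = 5*j^4 + 8*j^3 - 6*j^2 - 8*j + 1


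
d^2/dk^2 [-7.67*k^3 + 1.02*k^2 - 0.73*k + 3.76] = 2.04 - 46.02*k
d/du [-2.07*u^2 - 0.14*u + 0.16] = -4.14*u - 0.14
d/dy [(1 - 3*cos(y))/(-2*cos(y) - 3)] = -11*sin(y)/(2*cos(y) + 3)^2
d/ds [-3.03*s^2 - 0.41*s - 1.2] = -6.06*s - 0.41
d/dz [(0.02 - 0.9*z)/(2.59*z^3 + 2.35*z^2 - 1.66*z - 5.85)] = (4.662*z^3 + 1.9596*z^2 - 0.0940000000000001*z + 5.2982)/(6.7081*z^6 + 12.173*z^5 - 3.0763*z^4 - 38.105*z^3 - 24.7394*z^2 + 19.422*z + 34.2225)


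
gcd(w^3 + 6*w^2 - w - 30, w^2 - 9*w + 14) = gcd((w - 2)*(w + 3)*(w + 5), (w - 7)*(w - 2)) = w - 2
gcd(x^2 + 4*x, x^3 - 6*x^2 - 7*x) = x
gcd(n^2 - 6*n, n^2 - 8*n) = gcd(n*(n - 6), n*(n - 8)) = n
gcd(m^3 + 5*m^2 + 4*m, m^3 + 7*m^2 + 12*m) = m^2 + 4*m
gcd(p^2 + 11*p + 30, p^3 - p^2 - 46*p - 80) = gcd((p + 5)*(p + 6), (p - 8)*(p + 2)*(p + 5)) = p + 5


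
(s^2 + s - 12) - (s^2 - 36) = s + 24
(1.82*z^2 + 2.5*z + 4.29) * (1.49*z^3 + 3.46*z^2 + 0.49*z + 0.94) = 2.7118*z^5 + 10.0222*z^4 + 15.9339*z^3 + 17.7792*z^2 + 4.4521*z + 4.0326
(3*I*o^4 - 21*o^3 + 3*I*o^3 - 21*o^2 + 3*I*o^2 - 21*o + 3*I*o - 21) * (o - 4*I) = 3*I*o^5 - 9*o^4 + 3*I*o^4 - 9*o^3 + 87*I*o^3 - 9*o^2 + 87*I*o^2 - 9*o + 84*I*o + 84*I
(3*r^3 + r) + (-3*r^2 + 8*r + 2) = 3*r^3 - 3*r^2 + 9*r + 2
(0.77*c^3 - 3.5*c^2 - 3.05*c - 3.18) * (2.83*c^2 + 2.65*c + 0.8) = 2.1791*c^5 - 7.8645*c^4 - 17.2905*c^3 - 19.8819*c^2 - 10.867*c - 2.544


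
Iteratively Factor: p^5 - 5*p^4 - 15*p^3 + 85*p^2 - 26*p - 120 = (p - 2)*(p^4 - 3*p^3 - 21*p^2 + 43*p + 60) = (p - 2)*(p + 1)*(p^3 - 4*p^2 - 17*p + 60) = (p - 3)*(p - 2)*(p + 1)*(p^2 - p - 20) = (p - 3)*(p - 2)*(p + 1)*(p + 4)*(p - 5)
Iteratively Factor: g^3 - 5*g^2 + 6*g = (g - 3)*(g^2 - 2*g) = g*(g - 3)*(g - 2)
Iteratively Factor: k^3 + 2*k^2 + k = (k + 1)*(k^2 + k) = k*(k + 1)*(k + 1)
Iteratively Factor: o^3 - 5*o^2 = (o)*(o^2 - 5*o) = o*(o - 5)*(o)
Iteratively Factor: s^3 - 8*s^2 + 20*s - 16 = (s - 2)*(s^2 - 6*s + 8) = (s - 2)^2*(s - 4)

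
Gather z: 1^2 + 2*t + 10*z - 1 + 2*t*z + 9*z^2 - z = 2*t + 9*z^2 + z*(2*t + 9)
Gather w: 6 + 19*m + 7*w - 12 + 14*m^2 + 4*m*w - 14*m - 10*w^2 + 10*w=14*m^2 + 5*m - 10*w^2 + w*(4*m + 17) - 6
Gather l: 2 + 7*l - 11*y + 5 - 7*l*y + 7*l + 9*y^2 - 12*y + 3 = l*(14 - 7*y) + 9*y^2 - 23*y + 10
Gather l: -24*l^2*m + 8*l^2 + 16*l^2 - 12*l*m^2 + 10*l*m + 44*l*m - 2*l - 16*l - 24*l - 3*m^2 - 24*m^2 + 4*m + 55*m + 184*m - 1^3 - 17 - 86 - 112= l^2*(24 - 24*m) + l*(-12*m^2 + 54*m - 42) - 27*m^2 + 243*m - 216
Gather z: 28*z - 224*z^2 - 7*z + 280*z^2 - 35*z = 56*z^2 - 14*z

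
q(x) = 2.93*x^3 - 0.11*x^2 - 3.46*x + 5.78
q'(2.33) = 43.75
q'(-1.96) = 30.74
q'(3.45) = 100.40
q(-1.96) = -9.92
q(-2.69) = -42.74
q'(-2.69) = 60.74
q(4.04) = 183.21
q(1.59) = 11.78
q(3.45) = 112.85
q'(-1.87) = 27.69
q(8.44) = 1730.29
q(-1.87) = -7.29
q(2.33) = 34.18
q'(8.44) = 620.83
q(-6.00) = -610.30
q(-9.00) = -2107.96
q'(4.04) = 139.12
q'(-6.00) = 314.30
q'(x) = 8.79*x^2 - 0.22*x - 3.46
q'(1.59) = 18.41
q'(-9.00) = 710.51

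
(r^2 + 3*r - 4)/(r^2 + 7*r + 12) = (r - 1)/(r + 3)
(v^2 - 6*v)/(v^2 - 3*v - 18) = v/(v + 3)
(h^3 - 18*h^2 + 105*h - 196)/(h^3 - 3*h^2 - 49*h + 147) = (h^2 - 11*h + 28)/(h^2 + 4*h - 21)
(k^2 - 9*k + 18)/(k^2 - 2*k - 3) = (k - 6)/(k + 1)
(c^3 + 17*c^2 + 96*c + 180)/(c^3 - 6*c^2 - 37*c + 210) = (c^2 + 11*c + 30)/(c^2 - 12*c + 35)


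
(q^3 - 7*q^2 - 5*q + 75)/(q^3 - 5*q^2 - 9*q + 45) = (q - 5)/(q - 3)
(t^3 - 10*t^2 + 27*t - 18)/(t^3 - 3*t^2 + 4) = (t^3 - 10*t^2 + 27*t - 18)/(t^3 - 3*t^2 + 4)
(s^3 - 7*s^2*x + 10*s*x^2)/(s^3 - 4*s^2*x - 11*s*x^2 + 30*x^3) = s/(s + 3*x)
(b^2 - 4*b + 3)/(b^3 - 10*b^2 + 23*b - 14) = (b - 3)/(b^2 - 9*b + 14)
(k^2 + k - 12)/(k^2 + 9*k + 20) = (k - 3)/(k + 5)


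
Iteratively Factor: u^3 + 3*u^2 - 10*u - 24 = (u + 4)*(u^2 - u - 6) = (u - 3)*(u + 4)*(u + 2)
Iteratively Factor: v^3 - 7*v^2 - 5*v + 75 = (v - 5)*(v^2 - 2*v - 15) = (v - 5)*(v + 3)*(v - 5)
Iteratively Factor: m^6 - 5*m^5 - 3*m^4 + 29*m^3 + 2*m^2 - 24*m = (m - 3)*(m^5 - 2*m^4 - 9*m^3 + 2*m^2 + 8*m) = (m - 3)*(m + 1)*(m^4 - 3*m^3 - 6*m^2 + 8*m) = (m - 3)*(m - 1)*(m + 1)*(m^3 - 2*m^2 - 8*m) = m*(m - 3)*(m - 1)*(m + 1)*(m^2 - 2*m - 8) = m*(m - 4)*(m - 3)*(m - 1)*(m + 1)*(m + 2)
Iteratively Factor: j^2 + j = (j + 1)*(j)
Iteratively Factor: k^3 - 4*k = (k - 2)*(k^2 + 2*k) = (k - 2)*(k + 2)*(k)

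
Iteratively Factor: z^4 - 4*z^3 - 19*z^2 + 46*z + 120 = (z - 4)*(z^3 - 19*z - 30) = (z - 5)*(z - 4)*(z^2 + 5*z + 6) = (z - 5)*(z - 4)*(z + 2)*(z + 3)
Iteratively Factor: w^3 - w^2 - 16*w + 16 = (w + 4)*(w^2 - 5*w + 4) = (w - 1)*(w + 4)*(w - 4)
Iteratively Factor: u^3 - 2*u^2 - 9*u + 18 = (u - 3)*(u^2 + u - 6) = (u - 3)*(u - 2)*(u + 3)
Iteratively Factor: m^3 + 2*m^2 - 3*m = (m - 1)*(m^2 + 3*m) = (m - 1)*(m + 3)*(m)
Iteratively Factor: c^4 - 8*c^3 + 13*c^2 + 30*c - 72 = (c - 3)*(c^3 - 5*c^2 - 2*c + 24) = (c - 3)^2*(c^2 - 2*c - 8) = (c - 4)*(c - 3)^2*(c + 2)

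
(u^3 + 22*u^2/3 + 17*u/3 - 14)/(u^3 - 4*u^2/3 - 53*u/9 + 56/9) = 3*(u + 6)/(3*u - 8)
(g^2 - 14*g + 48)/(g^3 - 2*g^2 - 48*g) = (g - 6)/(g*(g + 6))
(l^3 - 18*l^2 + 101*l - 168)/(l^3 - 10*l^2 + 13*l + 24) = (l - 7)/(l + 1)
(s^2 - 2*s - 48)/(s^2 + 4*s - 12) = (s - 8)/(s - 2)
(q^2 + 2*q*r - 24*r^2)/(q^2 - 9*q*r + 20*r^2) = (q + 6*r)/(q - 5*r)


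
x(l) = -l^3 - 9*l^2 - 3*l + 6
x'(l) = -3*l^2 - 18*l - 3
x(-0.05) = 6.13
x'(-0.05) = -2.11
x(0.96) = -6.06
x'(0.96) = -23.04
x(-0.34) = 6.02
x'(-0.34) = 2.77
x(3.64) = -172.39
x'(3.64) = -108.27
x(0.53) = 1.73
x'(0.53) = -13.38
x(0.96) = -6.06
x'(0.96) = -23.04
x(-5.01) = -79.12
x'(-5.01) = 11.88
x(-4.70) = -74.89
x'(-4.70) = 15.33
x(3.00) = -111.00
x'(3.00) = -84.00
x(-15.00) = 1401.00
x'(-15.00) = -408.00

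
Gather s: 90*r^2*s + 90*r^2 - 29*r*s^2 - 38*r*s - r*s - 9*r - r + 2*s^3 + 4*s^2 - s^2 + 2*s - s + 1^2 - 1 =90*r^2 - 10*r + 2*s^3 + s^2*(3 - 29*r) + s*(90*r^2 - 39*r + 1)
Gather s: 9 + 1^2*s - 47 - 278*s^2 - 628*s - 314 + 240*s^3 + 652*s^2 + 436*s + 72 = 240*s^3 + 374*s^2 - 191*s - 280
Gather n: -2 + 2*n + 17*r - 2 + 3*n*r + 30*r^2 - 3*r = n*(3*r + 2) + 30*r^2 + 14*r - 4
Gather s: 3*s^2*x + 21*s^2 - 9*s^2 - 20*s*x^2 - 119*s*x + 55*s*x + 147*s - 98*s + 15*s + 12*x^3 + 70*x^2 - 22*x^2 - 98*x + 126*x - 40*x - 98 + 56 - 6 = s^2*(3*x + 12) + s*(-20*x^2 - 64*x + 64) + 12*x^3 + 48*x^2 - 12*x - 48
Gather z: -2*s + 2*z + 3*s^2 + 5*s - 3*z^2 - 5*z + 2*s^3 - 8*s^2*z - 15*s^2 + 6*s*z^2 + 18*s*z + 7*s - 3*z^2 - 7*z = 2*s^3 - 12*s^2 + 10*s + z^2*(6*s - 6) + z*(-8*s^2 + 18*s - 10)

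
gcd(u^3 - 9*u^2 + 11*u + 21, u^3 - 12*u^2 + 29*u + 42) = u^2 - 6*u - 7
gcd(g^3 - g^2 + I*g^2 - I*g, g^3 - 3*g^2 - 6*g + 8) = g - 1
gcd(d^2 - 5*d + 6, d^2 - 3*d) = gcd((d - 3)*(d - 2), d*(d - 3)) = d - 3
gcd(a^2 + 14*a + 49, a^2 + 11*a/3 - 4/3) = 1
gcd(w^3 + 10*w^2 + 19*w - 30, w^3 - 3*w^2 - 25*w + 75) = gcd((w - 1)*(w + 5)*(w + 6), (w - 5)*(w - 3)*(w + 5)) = w + 5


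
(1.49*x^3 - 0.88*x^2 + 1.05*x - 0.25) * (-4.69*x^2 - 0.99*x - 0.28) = -6.9881*x^5 + 2.6521*x^4 - 4.4705*x^3 + 0.3794*x^2 - 0.0465*x + 0.07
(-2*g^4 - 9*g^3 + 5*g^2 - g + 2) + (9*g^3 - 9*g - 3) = -2*g^4 + 5*g^2 - 10*g - 1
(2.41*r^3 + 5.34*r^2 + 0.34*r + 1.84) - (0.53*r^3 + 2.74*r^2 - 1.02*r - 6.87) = 1.88*r^3 + 2.6*r^2 + 1.36*r + 8.71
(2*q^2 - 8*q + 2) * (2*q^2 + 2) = 4*q^4 - 16*q^3 + 8*q^2 - 16*q + 4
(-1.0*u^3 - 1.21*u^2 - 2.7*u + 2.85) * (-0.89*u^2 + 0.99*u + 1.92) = 0.89*u^5 + 0.0869*u^4 - 0.7149*u^3 - 7.5327*u^2 - 2.3625*u + 5.472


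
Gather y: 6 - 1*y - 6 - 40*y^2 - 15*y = -40*y^2 - 16*y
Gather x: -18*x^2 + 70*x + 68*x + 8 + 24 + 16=-18*x^2 + 138*x + 48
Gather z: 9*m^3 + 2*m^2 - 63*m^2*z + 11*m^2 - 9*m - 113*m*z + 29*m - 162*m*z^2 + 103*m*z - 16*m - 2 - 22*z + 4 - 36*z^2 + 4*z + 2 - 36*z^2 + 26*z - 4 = 9*m^3 + 13*m^2 + 4*m + z^2*(-162*m - 72) + z*(-63*m^2 - 10*m + 8)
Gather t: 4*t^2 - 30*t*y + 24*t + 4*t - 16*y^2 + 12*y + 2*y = 4*t^2 + t*(28 - 30*y) - 16*y^2 + 14*y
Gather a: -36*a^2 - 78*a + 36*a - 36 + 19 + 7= -36*a^2 - 42*a - 10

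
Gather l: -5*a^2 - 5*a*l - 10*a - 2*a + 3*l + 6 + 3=-5*a^2 - 12*a + l*(3 - 5*a) + 9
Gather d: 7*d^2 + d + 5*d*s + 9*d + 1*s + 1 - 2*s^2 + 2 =7*d^2 + d*(5*s + 10) - 2*s^2 + s + 3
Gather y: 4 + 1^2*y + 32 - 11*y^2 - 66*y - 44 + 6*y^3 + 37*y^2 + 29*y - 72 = 6*y^3 + 26*y^2 - 36*y - 80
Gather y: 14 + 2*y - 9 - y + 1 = y + 6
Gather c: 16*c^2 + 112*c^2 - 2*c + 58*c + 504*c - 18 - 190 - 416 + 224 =128*c^2 + 560*c - 400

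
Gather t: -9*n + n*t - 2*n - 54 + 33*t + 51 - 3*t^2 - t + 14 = -11*n - 3*t^2 + t*(n + 32) + 11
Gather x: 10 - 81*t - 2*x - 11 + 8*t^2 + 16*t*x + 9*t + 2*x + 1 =8*t^2 + 16*t*x - 72*t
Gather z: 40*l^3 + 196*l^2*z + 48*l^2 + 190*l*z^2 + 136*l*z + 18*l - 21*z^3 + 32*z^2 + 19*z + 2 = 40*l^3 + 48*l^2 + 18*l - 21*z^3 + z^2*(190*l + 32) + z*(196*l^2 + 136*l + 19) + 2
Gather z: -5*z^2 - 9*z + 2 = -5*z^2 - 9*z + 2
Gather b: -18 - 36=-54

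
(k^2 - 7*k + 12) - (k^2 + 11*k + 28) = -18*k - 16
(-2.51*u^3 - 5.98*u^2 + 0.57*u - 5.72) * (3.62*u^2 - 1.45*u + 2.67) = -9.0862*u^5 - 18.0081*u^4 + 4.0327*u^3 - 37.4995*u^2 + 9.8159*u - 15.2724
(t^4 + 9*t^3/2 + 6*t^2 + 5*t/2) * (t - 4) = t^5 + t^4/2 - 12*t^3 - 43*t^2/2 - 10*t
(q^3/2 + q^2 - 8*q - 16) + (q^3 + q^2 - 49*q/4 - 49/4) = 3*q^3/2 + 2*q^2 - 81*q/4 - 113/4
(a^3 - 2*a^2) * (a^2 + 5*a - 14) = a^5 + 3*a^4 - 24*a^3 + 28*a^2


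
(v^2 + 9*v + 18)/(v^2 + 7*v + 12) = (v + 6)/(v + 4)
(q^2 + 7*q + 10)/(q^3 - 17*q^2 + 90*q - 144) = (q^2 + 7*q + 10)/(q^3 - 17*q^2 + 90*q - 144)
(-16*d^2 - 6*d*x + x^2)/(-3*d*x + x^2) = (16*d^2 + 6*d*x - x^2)/(x*(3*d - x))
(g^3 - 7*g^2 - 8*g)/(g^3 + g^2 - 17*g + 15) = g*(g^2 - 7*g - 8)/(g^3 + g^2 - 17*g + 15)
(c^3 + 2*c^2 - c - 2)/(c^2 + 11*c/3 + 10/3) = 3*(c^2 - 1)/(3*c + 5)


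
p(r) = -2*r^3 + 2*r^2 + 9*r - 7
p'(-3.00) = -57.00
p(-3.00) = 38.00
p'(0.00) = 9.00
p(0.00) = -7.00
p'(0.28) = 9.65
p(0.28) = -4.37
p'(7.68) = -314.17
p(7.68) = -725.88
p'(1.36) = 3.34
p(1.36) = 3.91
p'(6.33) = -206.09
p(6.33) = -377.16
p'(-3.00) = -57.00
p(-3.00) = 38.00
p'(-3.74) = -89.89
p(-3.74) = 91.94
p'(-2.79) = -48.86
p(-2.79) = 26.89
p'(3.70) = -58.34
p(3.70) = -47.63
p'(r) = -6*r^2 + 4*r + 9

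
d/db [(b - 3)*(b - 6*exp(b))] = b - (b - 3)*(6*exp(b) - 1) - 6*exp(b)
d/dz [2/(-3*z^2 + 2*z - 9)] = 4*(3*z - 1)/(3*z^2 - 2*z + 9)^2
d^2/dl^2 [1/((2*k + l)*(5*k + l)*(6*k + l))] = 2*(1924*k^4 + 1848*k^3*l + 663*k^2*l^2 + 104*k*l^3 + 6*l^4)/(216000*k^9 + 561600*k^8*l + 627120*k^7*l^2 + 394768*k^6*l^3 + 154596*k^5*l^4 + 39156*k^4*l^5 + 6433*k^3*l^6 + 663*k^2*l^7 + 39*k*l^8 + l^9)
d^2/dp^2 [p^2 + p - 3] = 2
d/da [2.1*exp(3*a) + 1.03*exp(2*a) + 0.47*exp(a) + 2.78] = (6.3*exp(2*a) + 2.06*exp(a) + 0.47)*exp(a)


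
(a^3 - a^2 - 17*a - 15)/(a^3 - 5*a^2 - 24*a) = (a^2 - 4*a - 5)/(a*(a - 8))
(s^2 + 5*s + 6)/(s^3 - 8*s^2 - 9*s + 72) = (s + 2)/(s^2 - 11*s + 24)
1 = 1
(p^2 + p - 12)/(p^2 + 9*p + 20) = (p - 3)/(p + 5)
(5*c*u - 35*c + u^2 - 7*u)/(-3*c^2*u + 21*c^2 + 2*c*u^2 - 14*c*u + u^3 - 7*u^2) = (5*c + u)/(-3*c^2 + 2*c*u + u^2)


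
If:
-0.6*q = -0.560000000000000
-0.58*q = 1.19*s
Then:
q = 0.93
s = -0.45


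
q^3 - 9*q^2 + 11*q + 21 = (q - 7)*(q - 3)*(q + 1)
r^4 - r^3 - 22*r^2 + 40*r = r*(r - 4)*(r - 2)*(r + 5)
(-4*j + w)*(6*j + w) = -24*j^2 + 2*j*w + w^2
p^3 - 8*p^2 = p^2*(p - 8)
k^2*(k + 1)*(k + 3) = k^4 + 4*k^3 + 3*k^2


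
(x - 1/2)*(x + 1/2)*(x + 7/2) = x^3 + 7*x^2/2 - x/4 - 7/8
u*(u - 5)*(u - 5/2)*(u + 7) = u^4 - u^3/2 - 40*u^2 + 175*u/2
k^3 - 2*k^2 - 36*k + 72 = (k - 6)*(k - 2)*(k + 6)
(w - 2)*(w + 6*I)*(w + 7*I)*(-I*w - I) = -I*w^4 + 13*w^3 + I*w^3 - 13*w^2 + 44*I*w^2 - 26*w - 42*I*w - 84*I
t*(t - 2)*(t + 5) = t^3 + 3*t^2 - 10*t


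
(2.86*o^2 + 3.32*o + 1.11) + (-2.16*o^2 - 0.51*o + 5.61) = 0.7*o^2 + 2.81*o + 6.72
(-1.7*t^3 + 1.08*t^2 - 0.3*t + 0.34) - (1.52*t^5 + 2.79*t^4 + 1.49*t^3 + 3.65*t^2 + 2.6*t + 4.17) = -1.52*t^5 - 2.79*t^4 - 3.19*t^3 - 2.57*t^2 - 2.9*t - 3.83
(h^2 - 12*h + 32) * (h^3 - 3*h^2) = h^5 - 15*h^4 + 68*h^3 - 96*h^2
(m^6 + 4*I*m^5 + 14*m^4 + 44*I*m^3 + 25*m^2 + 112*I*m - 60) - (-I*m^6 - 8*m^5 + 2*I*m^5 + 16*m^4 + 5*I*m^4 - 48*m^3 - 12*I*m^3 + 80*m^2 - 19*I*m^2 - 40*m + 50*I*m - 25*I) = m^6 + I*m^6 + 8*m^5 + 2*I*m^5 - 2*m^4 - 5*I*m^4 + 48*m^3 + 56*I*m^3 - 55*m^2 + 19*I*m^2 + 40*m + 62*I*m - 60 + 25*I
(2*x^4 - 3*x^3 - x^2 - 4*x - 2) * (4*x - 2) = 8*x^5 - 16*x^4 + 2*x^3 - 14*x^2 + 4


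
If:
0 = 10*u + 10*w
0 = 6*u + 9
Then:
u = -3/2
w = 3/2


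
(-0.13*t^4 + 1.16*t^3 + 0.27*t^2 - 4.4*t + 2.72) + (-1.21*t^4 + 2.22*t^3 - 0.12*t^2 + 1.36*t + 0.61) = -1.34*t^4 + 3.38*t^3 + 0.15*t^2 - 3.04*t + 3.33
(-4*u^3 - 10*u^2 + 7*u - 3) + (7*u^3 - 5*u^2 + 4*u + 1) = 3*u^3 - 15*u^2 + 11*u - 2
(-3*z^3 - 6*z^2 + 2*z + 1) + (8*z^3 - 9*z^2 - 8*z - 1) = 5*z^3 - 15*z^2 - 6*z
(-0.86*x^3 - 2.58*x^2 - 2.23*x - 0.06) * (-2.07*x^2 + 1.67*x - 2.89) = 1.7802*x^5 + 3.9044*x^4 + 2.7929*x^3 + 3.8563*x^2 + 6.3445*x + 0.1734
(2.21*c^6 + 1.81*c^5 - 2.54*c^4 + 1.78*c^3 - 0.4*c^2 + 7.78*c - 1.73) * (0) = 0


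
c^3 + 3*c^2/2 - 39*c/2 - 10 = (c - 4)*(c + 1/2)*(c + 5)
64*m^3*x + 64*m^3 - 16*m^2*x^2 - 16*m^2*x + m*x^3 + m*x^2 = (-8*m + x)^2*(m*x + m)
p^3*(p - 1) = p^4 - p^3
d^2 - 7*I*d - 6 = (d - 6*I)*(d - I)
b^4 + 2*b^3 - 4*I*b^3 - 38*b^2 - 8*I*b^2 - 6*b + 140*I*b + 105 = (b - 5)*(b + 7)*(b - 3*I)*(b - I)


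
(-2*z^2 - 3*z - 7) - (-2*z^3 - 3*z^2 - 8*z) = 2*z^3 + z^2 + 5*z - 7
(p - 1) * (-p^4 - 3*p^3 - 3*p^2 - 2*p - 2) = -p^5 - 2*p^4 + p^2 + 2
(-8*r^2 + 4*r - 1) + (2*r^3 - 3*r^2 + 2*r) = 2*r^3 - 11*r^2 + 6*r - 1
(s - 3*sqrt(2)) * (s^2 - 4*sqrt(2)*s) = s^3 - 7*sqrt(2)*s^2 + 24*s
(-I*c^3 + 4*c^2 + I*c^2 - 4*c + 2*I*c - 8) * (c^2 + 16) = -I*c^5 + 4*c^4 + I*c^4 - 4*c^3 - 14*I*c^3 + 56*c^2 + 16*I*c^2 - 64*c + 32*I*c - 128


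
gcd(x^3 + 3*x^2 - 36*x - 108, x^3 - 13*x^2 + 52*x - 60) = x - 6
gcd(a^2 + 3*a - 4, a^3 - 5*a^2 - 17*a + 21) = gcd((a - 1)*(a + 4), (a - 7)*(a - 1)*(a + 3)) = a - 1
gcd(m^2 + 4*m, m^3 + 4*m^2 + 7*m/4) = m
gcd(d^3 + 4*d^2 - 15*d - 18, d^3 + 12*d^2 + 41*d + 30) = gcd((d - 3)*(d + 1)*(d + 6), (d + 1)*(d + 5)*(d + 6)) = d^2 + 7*d + 6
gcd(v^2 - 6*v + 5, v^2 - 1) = v - 1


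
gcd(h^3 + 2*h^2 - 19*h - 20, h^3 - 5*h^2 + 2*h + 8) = h^2 - 3*h - 4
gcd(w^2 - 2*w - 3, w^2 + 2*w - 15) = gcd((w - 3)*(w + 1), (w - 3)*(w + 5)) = w - 3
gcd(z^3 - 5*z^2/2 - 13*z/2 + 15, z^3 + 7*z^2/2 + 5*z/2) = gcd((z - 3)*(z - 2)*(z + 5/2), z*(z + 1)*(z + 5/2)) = z + 5/2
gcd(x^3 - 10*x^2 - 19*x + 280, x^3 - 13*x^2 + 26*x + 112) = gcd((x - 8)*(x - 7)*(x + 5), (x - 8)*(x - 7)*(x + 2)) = x^2 - 15*x + 56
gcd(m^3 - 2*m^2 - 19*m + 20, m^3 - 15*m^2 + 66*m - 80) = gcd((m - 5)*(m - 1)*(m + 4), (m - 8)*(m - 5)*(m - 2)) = m - 5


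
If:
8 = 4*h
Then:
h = 2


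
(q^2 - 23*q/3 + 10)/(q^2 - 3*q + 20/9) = 3*(q - 6)/(3*q - 4)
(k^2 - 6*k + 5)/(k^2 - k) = (k - 5)/k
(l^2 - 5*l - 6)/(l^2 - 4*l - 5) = (l - 6)/(l - 5)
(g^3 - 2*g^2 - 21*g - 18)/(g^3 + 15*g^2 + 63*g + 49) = (g^2 - 3*g - 18)/(g^2 + 14*g + 49)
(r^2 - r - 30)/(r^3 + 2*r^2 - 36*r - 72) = (r + 5)/(r^2 + 8*r + 12)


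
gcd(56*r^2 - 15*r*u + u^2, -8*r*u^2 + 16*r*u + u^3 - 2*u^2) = 8*r - u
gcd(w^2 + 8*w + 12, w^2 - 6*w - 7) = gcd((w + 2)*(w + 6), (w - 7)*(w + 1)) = 1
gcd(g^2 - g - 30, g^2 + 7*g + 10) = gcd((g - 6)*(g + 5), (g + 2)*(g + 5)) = g + 5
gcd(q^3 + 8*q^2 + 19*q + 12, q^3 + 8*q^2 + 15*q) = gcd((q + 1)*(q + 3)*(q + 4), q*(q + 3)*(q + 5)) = q + 3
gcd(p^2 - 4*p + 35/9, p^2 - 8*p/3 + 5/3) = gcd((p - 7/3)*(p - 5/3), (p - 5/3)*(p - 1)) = p - 5/3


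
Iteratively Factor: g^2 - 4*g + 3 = (g - 1)*(g - 3)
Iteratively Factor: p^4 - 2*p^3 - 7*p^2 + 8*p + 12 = (p - 3)*(p^3 + p^2 - 4*p - 4) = (p - 3)*(p + 2)*(p^2 - p - 2) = (p - 3)*(p - 2)*(p + 2)*(p + 1)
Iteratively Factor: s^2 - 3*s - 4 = (s + 1)*(s - 4)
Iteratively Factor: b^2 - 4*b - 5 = (b + 1)*(b - 5)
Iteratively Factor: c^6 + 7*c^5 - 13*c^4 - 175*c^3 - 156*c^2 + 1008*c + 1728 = (c + 4)*(c^5 + 3*c^4 - 25*c^3 - 75*c^2 + 144*c + 432) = (c - 4)*(c + 4)*(c^4 + 7*c^3 + 3*c^2 - 63*c - 108) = (c - 4)*(c + 3)*(c + 4)*(c^3 + 4*c^2 - 9*c - 36) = (c - 4)*(c - 3)*(c + 3)*(c + 4)*(c^2 + 7*c + 12) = (c - 4)*(c - 3)*(c + 3)*(c + 4)^2*(c + 3)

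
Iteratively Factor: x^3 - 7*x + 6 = (x - 2)*(x^2 + 2*x - 3) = (x - 2)*(x - 1)*(x + 3)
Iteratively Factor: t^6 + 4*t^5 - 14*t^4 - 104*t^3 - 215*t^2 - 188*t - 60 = (t - 5)*(t^5 + 9*t^4 + 31*t^3 + 51*t^2 + 40*t + 12) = (t - 5)*(t + 2)*(t^4 + 7*t^3 + 17*t^2 + 17*t + 6) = (t - 5)*(t + 2)^2*(t^3 + 5*t^2 + 7*t + 3) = (t - 5)*(t + 1)*(t + 2)^2*(t^2 + 4*t + 3) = (t - 5)*(t + 1)^2*(t + 2)^2*(t + 3)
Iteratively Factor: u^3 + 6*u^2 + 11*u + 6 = (u + 2)*(u^2 + 4*u + 3) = (u + 2)*(u + 3)*(u + 1)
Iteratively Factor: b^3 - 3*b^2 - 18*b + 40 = (b - 2)*(b^2 - b - 20) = (b - 5)*(b - 2)*(b + 4)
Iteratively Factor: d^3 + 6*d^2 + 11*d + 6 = (d + 3)*(d^2 + 3*d + 2) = (d + 2)*(d + 3)*(d + 1)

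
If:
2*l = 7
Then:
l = 7/2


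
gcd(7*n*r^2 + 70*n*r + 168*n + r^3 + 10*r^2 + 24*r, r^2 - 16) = r + 4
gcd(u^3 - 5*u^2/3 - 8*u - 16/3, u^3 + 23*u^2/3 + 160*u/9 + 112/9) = u + 4/3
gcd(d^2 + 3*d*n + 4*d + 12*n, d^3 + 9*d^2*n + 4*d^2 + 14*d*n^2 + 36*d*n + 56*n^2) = d + 4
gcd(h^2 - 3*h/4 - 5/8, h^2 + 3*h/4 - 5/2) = h - 5/4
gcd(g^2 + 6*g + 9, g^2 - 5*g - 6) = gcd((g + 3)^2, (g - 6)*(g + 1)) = 1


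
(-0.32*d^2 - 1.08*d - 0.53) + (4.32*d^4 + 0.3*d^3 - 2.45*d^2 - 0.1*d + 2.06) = 4.32*d^4 + 0.3*d^3 - 2.77*d^2 - 1.18*d + 1.53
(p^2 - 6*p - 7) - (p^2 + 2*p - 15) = 8 - 8*p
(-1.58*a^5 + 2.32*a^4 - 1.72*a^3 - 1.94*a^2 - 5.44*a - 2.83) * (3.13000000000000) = -4.9454*a^5 + 7.2616*a^4 - 5.3836*a^3 - 6.0722*a^2 - 17.0272*a - 8.8579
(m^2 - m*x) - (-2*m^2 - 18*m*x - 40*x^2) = 3*m^2 + 17*m*x + 40*x^2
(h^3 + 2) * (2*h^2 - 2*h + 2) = 2*h^5 - 2*h^4 + 2*h^3 + 4*h^2 - 4*h + 4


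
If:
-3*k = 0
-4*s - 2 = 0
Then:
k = 0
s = -1/2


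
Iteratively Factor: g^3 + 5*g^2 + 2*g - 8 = (g + 4)*(g^2 + g - 2) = (g + 2)*(g + 4)*(g - 1)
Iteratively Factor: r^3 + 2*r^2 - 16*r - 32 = (r - 4)*(r^2 + 6*r + 8) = (r - 4)*(r + 4)*(r + 2)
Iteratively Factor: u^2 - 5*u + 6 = (u - 2)*(u - 3)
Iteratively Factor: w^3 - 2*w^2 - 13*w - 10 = (w + 2)*(w^2 - 4*w - 5) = (w + 1)*(w + 2)*(w - 5)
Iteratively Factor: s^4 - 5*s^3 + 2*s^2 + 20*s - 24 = (s - 3)*(s^3 - 2*s^2 - 4*s + 8) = (s - 3)*(s - 2)*(s^2 - 4) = (s - 3)*(s - 2)^2*(s + 2)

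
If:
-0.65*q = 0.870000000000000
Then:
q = -1.34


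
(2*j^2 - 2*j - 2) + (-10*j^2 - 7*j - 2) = -8*j^2 - 9*j - 4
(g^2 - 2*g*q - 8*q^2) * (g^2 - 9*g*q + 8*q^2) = g^4 - 11*g^3*q + 18*g^2*q^2 + 56*g*q^3 - 64*q^4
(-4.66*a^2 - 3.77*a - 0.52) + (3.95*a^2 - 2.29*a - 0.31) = -0.71*a^2 - 6.06*a - 0.83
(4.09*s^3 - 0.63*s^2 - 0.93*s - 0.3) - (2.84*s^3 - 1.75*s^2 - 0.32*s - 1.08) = 1.25*s^3 + 1.12*s^2 - 0.61*s + 0.78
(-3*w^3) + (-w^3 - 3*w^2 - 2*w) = -4*w^3 - 3*w^2 - 2*w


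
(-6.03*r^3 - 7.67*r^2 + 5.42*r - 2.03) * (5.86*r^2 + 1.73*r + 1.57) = -35.3358*r^5 - 55.3781*r^4 + 9.025*r^3 - 14.5611*r^2 + 4.9975*r - 3.1871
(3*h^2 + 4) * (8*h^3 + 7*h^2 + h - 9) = 24*h^5 + 21*h^4 + 35*h^3 + h^2 + 4*h - 36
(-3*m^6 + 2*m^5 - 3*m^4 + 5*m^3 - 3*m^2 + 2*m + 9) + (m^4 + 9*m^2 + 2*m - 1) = -3*m^6 + 2*m^5 - 2*m^4 + 5*m^3 + 6*m^2 + 4*m + 8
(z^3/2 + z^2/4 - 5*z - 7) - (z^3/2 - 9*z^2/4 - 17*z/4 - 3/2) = 5*z^2/2 - 3*z/4 - 11/2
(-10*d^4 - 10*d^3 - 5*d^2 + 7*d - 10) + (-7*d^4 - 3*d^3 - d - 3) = -17*d^4 - 13*d^3 - 5*d^2 + 6*d - 13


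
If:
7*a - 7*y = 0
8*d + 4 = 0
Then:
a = y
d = -1/2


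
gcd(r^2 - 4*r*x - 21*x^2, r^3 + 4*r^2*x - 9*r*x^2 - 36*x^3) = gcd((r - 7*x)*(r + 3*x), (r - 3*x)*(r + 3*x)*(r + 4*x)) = r + 3*x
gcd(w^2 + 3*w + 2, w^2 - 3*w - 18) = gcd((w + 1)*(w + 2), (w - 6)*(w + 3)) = 1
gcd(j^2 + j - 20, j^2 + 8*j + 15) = j + 5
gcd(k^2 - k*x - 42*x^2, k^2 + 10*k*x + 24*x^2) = k + 6*x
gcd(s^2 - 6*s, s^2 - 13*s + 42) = s - 6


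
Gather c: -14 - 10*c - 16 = -10*c - 30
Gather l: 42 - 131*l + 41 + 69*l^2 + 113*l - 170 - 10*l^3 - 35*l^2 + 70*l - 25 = -10*l^3 + 34*l^2 + 52*l - 112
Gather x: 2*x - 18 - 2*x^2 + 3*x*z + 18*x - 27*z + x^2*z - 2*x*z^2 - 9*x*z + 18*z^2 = x^2*(z - 2) + x*(-2*z^2 - 6*z + 20) + 18*z^2 - 27*z - 18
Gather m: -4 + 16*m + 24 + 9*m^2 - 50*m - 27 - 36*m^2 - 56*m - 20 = -27*m^2 - 90*m - 27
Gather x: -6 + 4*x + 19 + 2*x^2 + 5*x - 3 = 2*x^2 + 9*x + 10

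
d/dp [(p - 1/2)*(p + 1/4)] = 2*p - 1/4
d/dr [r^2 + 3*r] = 2*r + 3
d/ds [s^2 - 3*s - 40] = 2*s - 3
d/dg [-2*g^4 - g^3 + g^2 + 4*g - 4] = -8*g^3 - 3*g^2 + 2*g + 4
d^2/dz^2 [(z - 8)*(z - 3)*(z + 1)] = 6*z - 20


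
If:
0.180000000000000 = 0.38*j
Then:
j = 0.47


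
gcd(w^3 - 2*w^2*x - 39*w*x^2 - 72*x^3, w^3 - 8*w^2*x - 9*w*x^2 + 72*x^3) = -w^2 + 5*w*x + 24*x^2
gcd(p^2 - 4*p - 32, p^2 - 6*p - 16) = p - 8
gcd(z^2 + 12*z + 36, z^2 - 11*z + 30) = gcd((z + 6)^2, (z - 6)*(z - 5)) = 1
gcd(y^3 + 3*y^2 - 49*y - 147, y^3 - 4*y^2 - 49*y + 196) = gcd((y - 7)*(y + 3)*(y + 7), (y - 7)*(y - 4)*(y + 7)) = y^2 - 49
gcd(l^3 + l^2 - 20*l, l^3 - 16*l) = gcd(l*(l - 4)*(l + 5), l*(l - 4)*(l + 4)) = l^2 - 4*l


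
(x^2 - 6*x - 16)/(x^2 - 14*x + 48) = (x + 2)/(x - 6)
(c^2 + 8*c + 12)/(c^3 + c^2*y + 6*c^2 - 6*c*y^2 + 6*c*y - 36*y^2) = (-c - 2)/(-c^2 - c*y + 6*y^2)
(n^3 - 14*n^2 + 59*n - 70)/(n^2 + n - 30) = (n^2 - 9*n + 14)/(n + 6)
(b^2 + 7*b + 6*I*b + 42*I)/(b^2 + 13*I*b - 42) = (b + 7)/(b + 7*I)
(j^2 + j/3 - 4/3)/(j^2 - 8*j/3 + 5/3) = (3*j + 4)/(3*j - 5)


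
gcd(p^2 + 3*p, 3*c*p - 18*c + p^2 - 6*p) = 1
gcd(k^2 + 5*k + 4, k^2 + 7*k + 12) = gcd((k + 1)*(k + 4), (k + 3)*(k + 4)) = k + 4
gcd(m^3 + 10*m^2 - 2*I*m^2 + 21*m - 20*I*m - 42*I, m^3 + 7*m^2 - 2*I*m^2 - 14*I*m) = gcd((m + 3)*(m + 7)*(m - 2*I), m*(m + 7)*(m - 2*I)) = m^2 + m*(7 - 2*I) - 14*I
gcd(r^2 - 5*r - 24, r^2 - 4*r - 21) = r + 3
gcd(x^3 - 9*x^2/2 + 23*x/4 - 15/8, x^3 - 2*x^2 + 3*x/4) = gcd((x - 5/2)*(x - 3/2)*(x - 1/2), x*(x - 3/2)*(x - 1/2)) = x^2 - 2*x + 3/4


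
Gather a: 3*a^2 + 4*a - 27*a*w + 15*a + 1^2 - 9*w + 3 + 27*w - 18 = 3*a^2 + a*(19 - 27*w) + 18*w - 14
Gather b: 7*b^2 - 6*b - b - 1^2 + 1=7*b^2 - 7*b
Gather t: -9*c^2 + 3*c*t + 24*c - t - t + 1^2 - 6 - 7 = -9*c^2 + 24*c + t*(3*c - 2) - 12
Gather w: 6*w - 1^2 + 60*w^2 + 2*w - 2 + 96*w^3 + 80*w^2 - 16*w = 96*w^3 + 140*w^2 - 8*w - 3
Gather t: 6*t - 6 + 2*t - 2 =8*t - 8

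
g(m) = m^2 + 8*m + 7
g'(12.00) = 32.00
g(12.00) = 247.00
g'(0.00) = 8.00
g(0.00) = 7.00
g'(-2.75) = 2.50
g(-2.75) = -7.44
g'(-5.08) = -2.16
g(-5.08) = -7.83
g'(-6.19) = -4.38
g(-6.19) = -4.20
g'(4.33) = 16.66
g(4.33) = 60.39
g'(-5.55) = -3.10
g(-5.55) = -6.60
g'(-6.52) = -5.04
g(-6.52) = -2.65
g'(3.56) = 15.12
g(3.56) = 48.15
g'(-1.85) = 4.30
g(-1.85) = -4.38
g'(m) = 2*m + 8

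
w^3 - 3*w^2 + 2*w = w*(w - 2)*(w - 1)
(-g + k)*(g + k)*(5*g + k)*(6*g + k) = -30*g^4 - 11*g^3*k + 29*g^2*k^2 + 11*g*k^3 + k^4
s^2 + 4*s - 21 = (s - 3)*(s + 7)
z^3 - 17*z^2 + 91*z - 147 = (z - 7)^2*(z - 3)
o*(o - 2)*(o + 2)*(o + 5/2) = o^4 + 5*o^3/2 - 4*o^2 - 10*o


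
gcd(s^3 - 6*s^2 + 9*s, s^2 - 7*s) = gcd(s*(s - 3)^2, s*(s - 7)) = s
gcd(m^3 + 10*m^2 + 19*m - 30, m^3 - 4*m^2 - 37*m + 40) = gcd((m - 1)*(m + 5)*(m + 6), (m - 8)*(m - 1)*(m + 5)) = m^2 + 4*m - 5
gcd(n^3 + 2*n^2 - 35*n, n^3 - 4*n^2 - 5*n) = n^2 - 5*n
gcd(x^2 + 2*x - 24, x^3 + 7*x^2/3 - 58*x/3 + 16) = x + 6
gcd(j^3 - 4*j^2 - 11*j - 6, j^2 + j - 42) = j - 6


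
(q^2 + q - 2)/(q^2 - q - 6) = (q - 1)/(q - 3)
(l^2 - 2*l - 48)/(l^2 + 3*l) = (l^2 - 2*l - 48)/(l*(l + 3))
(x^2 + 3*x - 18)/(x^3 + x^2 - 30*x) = (x - 3)/(x*(x - 5))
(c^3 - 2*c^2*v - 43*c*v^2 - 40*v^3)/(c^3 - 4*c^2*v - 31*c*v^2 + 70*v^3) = (c^2 - 7*c*v - 8*v^2)/(c^2 - 9*c*v + 14*v^2)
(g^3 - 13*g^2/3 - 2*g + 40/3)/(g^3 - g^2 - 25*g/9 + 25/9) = 3*(g^2 - 6*g + 8)/(3*g^2 - 8*g + 5)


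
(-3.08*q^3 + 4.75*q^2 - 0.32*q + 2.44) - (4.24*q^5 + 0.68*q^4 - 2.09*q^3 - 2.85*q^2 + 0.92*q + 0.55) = -4.24*q^5 - 0.68*q^4 - 0.99*q^3 + 7.6*q^2 - 1.24*q + 1.89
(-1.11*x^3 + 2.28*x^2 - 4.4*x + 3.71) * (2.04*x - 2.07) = -2.2644*x^4 + 6.9489*x^3 - 13.6956*x^2 + 16.6764*x - 7.6797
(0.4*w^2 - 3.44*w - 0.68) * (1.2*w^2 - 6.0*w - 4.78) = 0.48*w^4 - 6.528*w^3 + 17.912*w^2 + 20.5232*w + 3.2504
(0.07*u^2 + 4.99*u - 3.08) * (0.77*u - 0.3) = 0.0539*u^3 + 3.8213*u^2 - 3.8686*u + 0.924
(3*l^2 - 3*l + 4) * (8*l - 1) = 24*l^3 - 27*l^2 + 35*l - 4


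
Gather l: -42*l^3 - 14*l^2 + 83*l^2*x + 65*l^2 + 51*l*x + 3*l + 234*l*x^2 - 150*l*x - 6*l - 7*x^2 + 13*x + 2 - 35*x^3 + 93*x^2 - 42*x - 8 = -42*l^3 + l^2*(83*x + 51) + l*(234*x^2 - 99*x - 3) - 35*x^3 + 86*x^2 - 29*x - 6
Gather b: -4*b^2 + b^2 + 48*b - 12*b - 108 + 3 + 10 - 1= -3*b^2 + 36*b - 96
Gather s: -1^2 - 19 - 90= -110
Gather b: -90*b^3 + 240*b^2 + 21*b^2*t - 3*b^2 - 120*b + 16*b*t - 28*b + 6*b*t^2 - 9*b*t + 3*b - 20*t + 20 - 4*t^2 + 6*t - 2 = -90*b^3 + b^2*(21*t + 237) + b*(6*t^2 + 7*t - 145) - 4*t^2 - 14*t + 18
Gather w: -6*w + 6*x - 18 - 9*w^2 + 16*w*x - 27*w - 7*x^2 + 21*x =-9*w^2 + w*(16*x - 33) - 7*x^2 + 27*x - 18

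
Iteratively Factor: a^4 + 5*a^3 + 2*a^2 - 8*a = (a + 4)*(a^3 + a^2 - 2*a) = a*(a + 4)*(a^2 + a - 2) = a*(a - 1)*(a + 4)*(a + 2)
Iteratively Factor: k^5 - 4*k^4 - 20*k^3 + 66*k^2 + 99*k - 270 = (k + 3)*(k^4 - 7*k^3 + k^2 + 63*k - 90) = (k - 3)*(k + 3)*(k^3 - 4*k^2 - 11*k + 30) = (k - 3)*(k + 3)^2*(k^2 - 7*k + 10) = (k - 3)*(k - 2)*(k + 3)^2*(k - 5)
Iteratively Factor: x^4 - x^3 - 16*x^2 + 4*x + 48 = (x + 2)*(x^3 - 3*x^2 - 10*x + 24) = (x + 2)*(x + 3)*(x^2 - 6*x + 8) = (x - 2)*(x + 2)*(x + 3)*(x - 4)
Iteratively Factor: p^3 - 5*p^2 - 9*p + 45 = (p + 3)*(p^2 - 8*p + 15) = (p - 5)*(p + 3)*(p - 3)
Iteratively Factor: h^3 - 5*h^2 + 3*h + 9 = (h - 3)*(h^2 - 2*h - 3) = (h - 3)*(h + 1)*(h - 3)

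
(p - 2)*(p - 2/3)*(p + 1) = p^3 - 5*p^2/3 - 4*p/3 + 4/3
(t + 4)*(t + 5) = t^2 + 9*t + 20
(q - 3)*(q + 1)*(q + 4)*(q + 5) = q^4 + 7*q^3 - q^2 - 67*q - 60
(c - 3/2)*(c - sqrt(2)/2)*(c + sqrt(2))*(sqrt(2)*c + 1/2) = sqrt(2)*c^4 - 3*sqrt(2)*c^3/2 + 3*c^3/2 - 9*c^2/4 - 3*sqrt(2)*c^2/4 - c/2 + 9*sqrt(2)*c/8 + 3/4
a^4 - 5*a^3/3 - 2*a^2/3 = a^2*(a - 2)*(a + 1/3)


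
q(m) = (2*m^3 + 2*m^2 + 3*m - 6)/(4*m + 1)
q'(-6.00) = -5.57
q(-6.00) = 16.70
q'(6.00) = 6.42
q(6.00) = 20.64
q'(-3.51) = -2.98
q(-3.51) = 6.01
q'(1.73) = 2.53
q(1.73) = 1.96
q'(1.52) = 2.43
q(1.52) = 1.44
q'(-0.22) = 1849.11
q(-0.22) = -54.87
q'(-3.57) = -3.04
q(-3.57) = 6.19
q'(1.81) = 2.58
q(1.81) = 2.17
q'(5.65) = 6.07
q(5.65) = 18.45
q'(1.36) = 2.38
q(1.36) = 1.06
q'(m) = (6*m^2 + 4*m + 3)/(4*m + 1) - 4*(2*m^3 + 2*m^2 + 3*m - 6)/(4*m + 1)^2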